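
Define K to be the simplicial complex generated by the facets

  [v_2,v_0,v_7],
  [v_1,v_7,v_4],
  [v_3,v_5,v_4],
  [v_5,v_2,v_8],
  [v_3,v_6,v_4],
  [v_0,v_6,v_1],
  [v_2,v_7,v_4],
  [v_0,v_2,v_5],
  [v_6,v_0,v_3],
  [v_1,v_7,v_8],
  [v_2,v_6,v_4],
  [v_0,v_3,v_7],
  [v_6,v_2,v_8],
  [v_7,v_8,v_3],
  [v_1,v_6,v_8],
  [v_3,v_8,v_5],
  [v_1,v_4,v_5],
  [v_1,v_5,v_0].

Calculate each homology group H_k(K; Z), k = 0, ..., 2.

We work with the vertex ordering v_0 < v_1 < v_2 < v_3 < v_4 < v_5 < v_6 < v_7 < v_8. The simplices of K, each written with vertices in increasing order, are:

  0-simplices (9): [v_0], [v_1], [v_2], [v_3], [v_4], [v_5], [v_6], [v_7], [v_8]
  1-simplices (27): (27 of them)
  2-simplices (18): (18 of them)

so the chain groups are C_0 ≅ Z^9, C_1 ≅ Z^27, C_2 ≅ Z^18.

Boundary ∂_1: C_1 → C_0 is given by ∂[p,q] = [q] − [p]. For instance
  ∂[v_6,v_8] = [v_8] − [v_6].
The 9×27 boundary matrix has rank 8 and Smith normal form diag(1,1,1,1,1,1,1,1).

The boundary map ∂_2: C_2 → C_1 maps a triangle to the signed sum of its edges. For instance
  ∂[v_1,v_4,v_7] = [v_4,v_7] − [v_1,v_7] + [v_1,v_4],
  ∂[v_1,v_7,v_8] = [v_7,v_8] − [v_1,v_8] + [v_1,v_7].
The 27×18 boundary matrix has rank 17 and Smith normal form diag(1,1,1,1,1,1,1,1,1,1,1,1,1,1,1,1,1).

From H_k ≅ ker(∂_k) / im(∂_{k+1}) we obtain:

  H_0: rank C_0 − rank ∂_1 = 9 − 8 = 1, and the invariant factors of ∂_1 are all 1, so H_0 = Z.
  H_1: rank ker ∂_1 − rank ∂_2 = (27 − 8) − 17 = 2, and the invariant factors of ∂_2 are all 1, so H_1 = Z^2.
  H_2: rank ker ∂_2 − rank ∂_3 = (18 − 17) − 0 = 1, and there is no ∂_3, so H_2 = Z.

(K is a triangulation of the torus T^2.)

H_0 = Z,  H_1 = Z^2,  H_2 = Z.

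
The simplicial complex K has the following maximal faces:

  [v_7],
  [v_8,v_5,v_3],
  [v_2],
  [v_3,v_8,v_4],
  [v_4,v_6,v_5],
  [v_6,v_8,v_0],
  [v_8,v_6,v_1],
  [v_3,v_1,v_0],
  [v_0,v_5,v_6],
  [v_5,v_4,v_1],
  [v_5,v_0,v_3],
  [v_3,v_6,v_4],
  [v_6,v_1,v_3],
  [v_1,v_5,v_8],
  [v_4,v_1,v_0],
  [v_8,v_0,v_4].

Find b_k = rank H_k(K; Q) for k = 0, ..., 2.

Fix the vertex order v_0 < v_1 < v_2 < v_3 < v_4 < v_5 < v_6 < v_7 < v_8 and write every simplex with vertices in increasing order. Then dim K = 2 and the simplices of K are:

  0-simplices (9): [v_0], [v_1], [v_2], [v_3], [v_4], [v_5], [v_6], [v_7], [v_8]
  1-simplices (21): (21 of them)
  2-simplices (14): (14 of them)

so the chain groups are C_0 ≅ Z^9, C_1 ≅ Z^21, C_2 ≅ Z^14.

The boundary map ∂_1: C_1 → C_0 maps an edge to its endpoints' difference, ∂[p,q] = q − p. For instance
  ∂[v_0,v_1] = [v_1] − [v_0].
The resulting 9×21 matrix has rank 6, and its Smith normal form has invariant factors (1,1,1,1,1,1).

∂_2: C_2 → C_1 acts by ∂[p,q,r] = [q,r] − [p,r] + [p,q]. For instance
  ∂[v_1,v_3,v_6] = [v_3,v_6] − [v_1,v_6] + [v_1,v_3],
  ∂[v_1,v_6,v_8] = [v_6,v_8] − [v_1,v_8] + [v_1,v_6].
As a 21×14 matrix over Z this has rank 13, with invariant factors (1,1,1,1,1,1,1,1,1,1,1,1,1).

Reading off H_k = ker ∂_k / im ∂_{k+1}:

  H_0: rank C_0 − rank ∂_1 = 9 − 6 = 3, and the invariant factors of ∂_1 are all 1, so H_0 ≅ Z^3.
  H_1: rank ker ∂_1 − rank ∂_2 = (21 − 6) − 13 = 2, and the invariant factors of ∂_2 are all 1, so H_1 ≅ Z^2.
  H_2: rank ker ∂_2 − rank ∂_3 = (14 − 13) − 0 = 1, and there is no ∂_3, so H_2 ≅ Z.

As a check, the Euler characteristic is 9 − 21 + 14 = 2, which agrees with 3 − 2 + 1 = 2.

Hence the Betti numbers are b_0 = 3, b_1 = 2, b_2 = 1.

b_0 = 3, b_1 = 2, b_2 = 1.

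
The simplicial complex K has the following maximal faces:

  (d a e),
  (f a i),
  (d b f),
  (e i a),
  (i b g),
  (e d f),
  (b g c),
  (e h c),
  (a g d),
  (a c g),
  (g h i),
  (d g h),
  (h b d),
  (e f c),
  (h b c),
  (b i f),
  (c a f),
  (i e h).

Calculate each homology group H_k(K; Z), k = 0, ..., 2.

We work with the vertex ordering a < b < c < d < e < f < g < h < i. The simplices of K, each written with vertices in increasing order, are:

  0-simplices (9): a, b, c, d, e, f, g, h, i
  1-simplices (27): ac, ad, ae, af, ag, ai, bc, bd, bf, bg, bh, bi, ce, cf, cg, ch, de, df, dg, dh, ef, eh, ei, fi, gh, gi, hi
  2-simplices (18): acf, acg, ade, adg, aei, afi, bcg, bch, bdf, bdh, bfi, bgi, cef, ceh, def, dgh, ehi, ghi

so the chain groups are C_0 ≅ Z^9, C_1 ≅ Z^27, C_2 ≅ Z^18.

Boundary ∂_1: C_1 → C_0 sends each edge [p,q] (with p < q) to q − p. For instance
  ∂af = f − a.
This gives a 9×27 integer matrix of rank 8; reducing to Smith normal form yields diagonal entries (1,1,1,1,1,1,1,1).

∂_2: C_2 → C_1 acts by ∂[p,q,r] = [q,r] − [p,r] + [p,q]. For instance
  ∂cef = ef − cf + ce,
  ∂afi = fi − ai + af.
The resulting 27×18 matrix has rank 18, and its Smith normal form has invariant factors (1,1,1,1,1,1,1,1,1,1,1,1,1,1,1,1,1,2).

From H_k ≅ ker(∂_k) / im(∂_{k+1}) we obtain:

  H_0: rank C_0 − rank ∂_1 = 9 − 8 = 1, and the invariant factors of ∂_1 are all 1, so H_0 = Z.
  H_1: rank ker ∂_1 − rank ∂_2 = (27 − 8) − 18 = 1, and ∂_2 has invariant factor 2 > 1, so H_1 = Z × Z/2.
  H_2: rank ker ∂_2 − rank ∂_3 = (18 − 18) − 0 = 0, and there is no ∂_3, so H_2 = 0.

As a check, the Euler characteristic is 9 − 27 + 18 = 0, which agrees with 1 − 1 + 0 = 0.

H_0 ≅ Z,  H_1 ≅ Z × Z/2,  H_2 = 0.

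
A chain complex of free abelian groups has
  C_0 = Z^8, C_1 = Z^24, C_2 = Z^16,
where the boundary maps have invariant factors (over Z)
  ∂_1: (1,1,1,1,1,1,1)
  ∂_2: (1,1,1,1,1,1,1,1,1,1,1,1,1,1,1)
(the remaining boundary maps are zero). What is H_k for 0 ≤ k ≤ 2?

H_0: b_0 = 8 − 0 − 7 = 1; torsion from ∂_1 factors > 1: none. So H_0 ≅ Z.
H_1: b_1 = 24 − 7 − 15 = 2; torsion from ∂_2 factors > 1: none. So H_1 ≅ Z^2.
H_2: b_2 = 16 − 15 − 0 = 1; torsion from ∂_3 factors > 1: none. So H_2 ≅ Z.

H_0 ≅ Z,  H_1 ≅ Z^2,  H_2 ≅ Z.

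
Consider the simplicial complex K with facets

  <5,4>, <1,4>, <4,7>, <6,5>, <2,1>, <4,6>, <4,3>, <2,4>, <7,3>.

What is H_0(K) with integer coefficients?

H_0 ≅ Z.

We work with the vertex ordering 1 < 2 < 3 < 4 < 5 < 6 < 7. The simplices of K, each written with vertices in increasing order, are:

  0-simplices (7): [1], [2], [3], [4], [5], [6], [7]
  1-simplices (9): [1,2], [1,4], [2,4], [3,4], [3,7], [4,5], [4,6], [4,7], [5,6]

so the chain groups are C_0 ≅ Z^7, C_1 ≅ Z^9.

∂_1: C_1 → C_0 maps an edge to its endpoints' difference, ∂[p,q] = q − p.
The resulting 7×9 matrix has rank 6, and its Smith normal form has invariant factors (1,1,1,1,1,1).

Now H_k = ker ∂_k / im ∂_{k+1}, so:

  H_0: rank C_0 − rank ∂_1 = 7 − 6 = 1, and the invariant factors of ∂_1 are all 1, so H_0 ≅ Z.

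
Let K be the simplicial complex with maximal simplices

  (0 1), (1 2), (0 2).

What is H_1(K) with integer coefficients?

H_1 ≅ Z.

Order the vertices as 0 < 1 < 2. Listing each simplex with vertices in this order, K has dimension 1 with simplices:

  0-simplices (3): [0], [1], [2]
  1-simplices (3): [0,1], [0,2], [1,2]

so the chain groups are C_0 ≅ Z^3, C_1 ≅ Z^3.

The boundary map ∂_1: C_1 → C_0 is given by ∂[p,q] = [q] − [p]. For instance
  ∂[0,2] = [2] − [0].
As a 3×3 matrix over Z this has rank 2, with invariant factors (1,1).

Now H_k = ker ∂_k / im ∂_{k+1}, so:

  H_1: rank ker ∂_1 − rank ∂_2 = (3 − 2) − 0 = 1, and there is no ∂_2, so H_1 = Z.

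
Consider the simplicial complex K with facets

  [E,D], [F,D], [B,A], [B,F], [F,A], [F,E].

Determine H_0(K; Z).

We work with the vertex ordering A < B < D < E < F. The simplices of K, each written with vertices in increasing order, are:

  0-simplices (5): A, B, D, E, F
  1-simplices (6): AB, AF, BF, DE, DF, EF

so the chain groups are C_0 ≅ Z^5, C_1 ≅ Z^6.

∂_1: C_1 → C_0 is given by ∂[p,q] = [q] − [p].
This gives a 5×6 integer matrix of rank 4; reducing to Smith normal form yields diagonal entries (1,1,1,1).

Now H_k = ker ∂_k / im ∂_{k+1}, so:

  H_0: rank C_0 − rank ∂_1 = 5 − 4 = 1, and the invariant factors of ∂_1 are all 1, so H_0 = Z.

H_0 ≅ Z.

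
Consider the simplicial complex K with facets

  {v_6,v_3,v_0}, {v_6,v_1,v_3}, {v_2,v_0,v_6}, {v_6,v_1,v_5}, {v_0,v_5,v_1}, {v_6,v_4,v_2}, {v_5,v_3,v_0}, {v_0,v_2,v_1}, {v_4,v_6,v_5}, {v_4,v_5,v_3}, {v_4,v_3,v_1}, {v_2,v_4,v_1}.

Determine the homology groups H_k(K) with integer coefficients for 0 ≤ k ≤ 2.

H_0 = Z,  H_1 = Z/2Z,  H_2 = 0.

K has 7 vertices, 18 edges, 12 triangles.
rank ∂_0 = 0, rank ∂_1 = 6 ⇒ b_0 = 7 − 0 − 6 = 1; all invariant factors of ∂_1 are 1 so no torsion. So H_0 ≅ Z.
rank ∂_1 = 6, rank ∂_2 = 12 ⇒ b_1 = 18 − 6 − 12 = 0; ∂_2 has invariant factor(s) [2] giving torsion. So H_1 ≅ Z/2Z.
rank ∂_2 = 12, rank ∂_3 = 0 ⇒ b_2 = 12 − 12 − 0 = 0. So H_2 ≅ 0.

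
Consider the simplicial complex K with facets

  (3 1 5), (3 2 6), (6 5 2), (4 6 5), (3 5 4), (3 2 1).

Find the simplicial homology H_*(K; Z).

Order the vertices as 1 < 2 < 3 < 4 < 5 < 6. Listing each simplex with vertices in this order, K has dimension 2 with simplices:

  0-simplices (6): [1], [2], [3], [4], [5], [6]
  1-simplices (12): [1,2], [1,3], [1,5], [2,3], [2,5], [2,6], [3,4], [3,5], [3,6], [4,5], [4,6], [5,6]
  2-simplices (6): [1,2,3], [1,3,5], [2,3,6], [2,5,6], [3,4,5], [4,5,6]

giving chain groups C_0 ≅ Z^6, C_1 ≅ Z^12, C_2 ≅ Z^6.

The boundary map ∂_1: C_1 → C_0 maps an edge to its endpoints' difference, ∂[p,q] = q − p.
The 6×12 boundary matrix has rank 5 and Smith normal form diag(1,1,1,1,1).

The boundary map ∂_2: C_2 → C_1 maps a triangle to the signed sum of its edges. For instance
  ∂[2,5,6] = [5,6] − [2,6] + [2,5],
  ∂[4,5,6] = [5,6] − [4,6] + [4,5].
As a 12×6 matrix over Z this has rank 6, with invariant factors (1,1,1,1,1,1).

Reading off H_k = ker ∂_k / im ∂_{k+1}:

  H_0: rank C_0 − rank ∂_1 = 6 − 5 = 1, and the invariant factors of ∂_1 are all 1, so H_0 ≅ Z.
  H_1: rank ker ∂_1 − rank ∂_2 = (12 − 5) − 6 = 1, and the invariant factors of ∂_2 are all 1, so H_1 ≅ Z.
  H_2: rank ker ∂_2 − rank ∂_3 = (6 − 6) − 0 = 0, and there is no ∂_3, so H_2 ≅ 0.

H_0 = Z,  H_1 = Z,  H_2 = 0.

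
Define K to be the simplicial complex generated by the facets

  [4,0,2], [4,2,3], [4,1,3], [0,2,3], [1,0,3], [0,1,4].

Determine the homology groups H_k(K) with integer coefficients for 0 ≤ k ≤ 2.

H_0 = Z,  H_1 = 0,  H_2 = Z.

K has 5 vertices, 9 edges, 6 triangles.
rank ∂_0 = 0, rank ∂_1 = 4 ⇒ b_0 = 5 − 0 − 4 = 1; all invariant factors of ∂_1 are 1 so no torsion. So H_0 = Z.
rank ∂_1 = 4, rank ∂_2 = 5 ⇒ b_1 = 9 − 4 − 5 = 0; all invariant factors of ∂_2 are 1 so no torsion. So H_1 = 0.
rank ∂_2 = 5, rank ∂_3 = 0 ⇒ b_2 = 6 − 5 − 0 = 1. So H_2 = Z.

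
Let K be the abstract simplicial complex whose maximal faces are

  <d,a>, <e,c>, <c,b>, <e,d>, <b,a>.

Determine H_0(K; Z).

H_0 ≅ Z.

K has 5 vertices, 5 edges.
rank ∂_0 = 0, rank ∂_1 = 4 ⇒ b_0 = 5 − 0 − 4 = 1; all invariant factors of ∂_1 are 1 so no torsion. So H_0 = Z.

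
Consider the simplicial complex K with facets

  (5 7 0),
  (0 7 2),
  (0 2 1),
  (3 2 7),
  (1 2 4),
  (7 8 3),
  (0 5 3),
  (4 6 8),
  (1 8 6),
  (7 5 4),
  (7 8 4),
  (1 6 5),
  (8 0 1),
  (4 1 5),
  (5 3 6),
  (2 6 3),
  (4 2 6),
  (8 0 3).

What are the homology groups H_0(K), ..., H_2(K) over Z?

H_0 ≅ Z,  H_1 ≅ Z ⊕ Z_2,  H_2 = 0.

Fix the vertex order 0 < 1 < 2 < 3 < 4 < 5 < 6 < 7 < 8 and write every simplex with vertices in increasing order. Then dim K = 2 and the simplices of K are:

  0-simplices (9): [0], [1], [2], [3], [4], [5], [6], [7], [8]
  1-simplices (27): (27 of them)
  2-simplices (18): [0,1,2], [0,1,8], [0,2,7], [0,3,5], [0,3,8], [0,5,7], [1,2,4], [1,4,5], [1,5,6], [1,6,8], [2,3,6], [2,3,7], [2,4,6], [3,5,6], [3,7,8], [4,5,7], [4,6,8], [4,7,8]

so the chain groups are C_0 ≅ Z^9, C_1 ≅ Z^27, C_2 ≅ Z^18.

∂_1: C_1 → C_0 maps an edge to its endpoints' difference, ∂[p,q] = q − p.
This gives a 9×27 integer matrix of rank 8; reducing to Smith normal form yields diagonal entries (1,1,1,1,1,1,1,1).

∂_2: C_2 → C_1 maps a triangle to the signed sum of its edges. For instance
  ∂[1,4,5] = [4,5] − [1,5] + [1,4],
  ∂[1,5,6] = [5,6] − [1,6] + [1,5].
This gives a 27×18 integer matrix of rank 18; reducing to Smith normal form yields diagonal entries (1,1,1,1,1,1,1,1,1,1,1,1,1,1,1,1,1,2).

From H_k ≅ ker(∂_k) / im(∂_{k+1}) we obtain:

  H_0: rank C_0 − rank ∂_1 = 9 − 8 = 1, and the invariant factors of ∂_1 are all 1, so H_0 = Z.
  H_1: rank ker ∂_1 − rank ∂_2 = (27 − 8) − 18 = 1, and ∂_2 has invariant factor 2 > 1, so H_1 = Z ⊕ Z_2.
  H_2: rank ker ∂_2 − rank ∂_3 = (18 − 18) − 0 = 0, and there is no ∂_3, so H_2 = 0.

(K is a triangulation of the Klein bottle.)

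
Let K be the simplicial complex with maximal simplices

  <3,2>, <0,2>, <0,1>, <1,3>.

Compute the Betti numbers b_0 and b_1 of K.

b_0 = 1, b_1 = 1.

We work with the vertex ordering 0 < 1 < 2 < 3. The simplices of K, each written with vertices in increasing order, are:

  0-simplices (4): [0], [1], [2], [3]
  1-simplices (4): [0,1], [0,2], [1,3], [2,3]

Hence C_0 ≅ Z^4, C_1 ≅ Z^4.

Boundary ∂_1: C_1 → C_0 is given by ∂[p,q] = [q] − [p]. For instance
  ∂[0,1] = [1] − [0].
The resulting 4×4 matrix has rank 3, and its Smith normal form has invariant factors (1,1,1).

Now H_k = ker ∂_k / im ∂_{k+1}, so:

  H_0: rank C_0 − rank ∂_1 = 4 − 3 = 1, and the invariant factors of ∂_1 are all 1, so H_0 ≅ Z.
  H_1: rank ker ∂_1 − rank ∂_2 = (4 − 3) − 0 = 1, and there is no ∂_2, so H_1 ≅ Z.

As a check, the Euler characteristic is 4 − 4 = 0, which agrees with 1 − 1 = 0.

Hence the Betti numbers are b_0 = 1, b_1 = 1.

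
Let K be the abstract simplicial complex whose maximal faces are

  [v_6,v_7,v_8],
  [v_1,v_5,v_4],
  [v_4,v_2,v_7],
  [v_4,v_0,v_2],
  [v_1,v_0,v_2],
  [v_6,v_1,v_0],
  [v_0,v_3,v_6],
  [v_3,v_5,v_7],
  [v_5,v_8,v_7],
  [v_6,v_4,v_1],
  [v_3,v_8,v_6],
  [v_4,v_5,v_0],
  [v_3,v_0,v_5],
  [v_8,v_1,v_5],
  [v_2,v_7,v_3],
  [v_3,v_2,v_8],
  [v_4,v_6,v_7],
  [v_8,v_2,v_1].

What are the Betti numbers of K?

b_0 = 1, b_1 = 1, b_2 = 0.

We work with the vertex ordering v_0 < v_1 < v_2 < v_3 < v_4 < v_5 < v_6 < v_7 < v_8. The simplices of K, each written with vertices in increasing order, are:

  0-simplices (9): [v_0], [v_1], [v_2], [v_3], [v_4], [v_5], [v_6], [v_7], [v_8]
  1-simplices (27): (27 of them)
  2-simplices (18): (18 of them)

so the chain groups are C_0 ≅ Z^9, C_1 ≅ Z^27, C_2 ≅ Z^18.

Boundary ∂_1: C_1 → C_0 maps an edge to its endpoints' difference, ∂[p,q] = q − p. For instance
  ∂[v_0,v_4] = [v_4] − [v_0].
As a 9×27 matrix over Z this has rank 8, with invariant factors (1,1,1,1,1,1,1,1).

The boundary map ∂_2: C_2 → C_1 sends each 2-simplex [p,q,r] to [q,r] − [p,r] + [p,q]. For instance
  ∂[v_6,v_7,v_8] = [v_7,v_8] − [v_6,v_8] + [v_6,v_7],
  ∂[v_3,v_6,v_8] = [v_6,v_8] − [v_3,v_8] + [v_3,v_6].
The resulting 27×18 matrix has rank 18, and its Smith normal form has invariant factors (1,1,1,1,1,1,1,1,1,1,1,1,1,1,1,1,1,2).

Now H_k = ker ∂_k / im ∂_{k+1}, so:

  H_0: rank C_0 − rank ∂_1 = 9 − 8 = 1, and the invariant factors of ∂_1 are all 1, so H_0 = Z.
  H_1: rank ker ∂_1 − rank ∂_2 = (27 − 8) − 18 = 1, and ∂_2 has invariant factor 2 > 1, so H_1 = Z ⊕ Z/2Z.
  H_2: rank ker ∂_2 − rank ∂_3 = (18 − 18) − 0 = 0, and there is no ∂_3, so H_2 = 0.

As a check, the Euler characteristic is 9 − 27 + 18 = 0, which agrees with 1 − 1 + 0 = 0.
(K is a triangulation of the Klein bottle.)

Hence the Betti numbers are b_0 = 1, b_1 = 1, b_2 = 0.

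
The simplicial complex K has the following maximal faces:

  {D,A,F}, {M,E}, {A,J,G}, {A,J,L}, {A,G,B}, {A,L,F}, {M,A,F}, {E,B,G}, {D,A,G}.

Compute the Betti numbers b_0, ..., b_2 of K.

b_0 = 1, b_1 = 1, b_2 = 0.

Take the total order A < B < D < E < F < G < J < L < M on the vertex set. Then K (dimension 2) consists of the simplices:

  0-simplices (9): A, B, D, E, F, G, J, L, M
  1-simplices (17): AB, AD, AF, AG, AJ, AL, AM, BE, BG, DF, DG, EG, EM, FL, FM, GJ, JL
  2-simplices (8): ABG, ADF, ADG, AFL, AFM, AGJ, AJL, BEG

giving chain groups C_0 ≅ Z^9, C_1 ≅ Z^17, C_2 ≅ Z^8.

Boundary ∂_1: C_1 → C_0 sends each edge [p,q] (with p < q) to q − p.
The resulting 9×17 matrix has rank 8, and its Smith normal form has invariant factors (1,1,1,1,1,1,1,1).

∂_2: C_2 → C_1 sends each 2-simplex [p,q,r] to [q,r] − [p,r] + [p,q]. For instance
  ∂AJL = JL − AL + AJ,
  ∂BEG = EG − BG + BE.
The resulting 17×8 matrix has rank 8, and its Smith normal form has invariant factors (1,1,1,1,1,1,1,1).

Now H_k = ker ∂_k / im ∂_{k+1}, so:

  H_0: rank C_0 − rank ∂_1 = 9 − 8 = 1, and the invariant factors of ∂_1 are all 1, so H_0 ≅ Z.
  H_1: rank ker ∂_1 − rank ∂_2 = (17 − 8) − 8 = 1, and the invariant factors of ∂_2 are all 1, so H_1 ≅ Z.
  H_2: rank ker ∂_2 − rank ∂_3 = (8 − 8) − 0 = 0, and there is no ∂_3, so H_2 ≅ 0.

As a check, the Euler characteristic is 9 − 17 + 8 = 0, which agrees with 1 − 1 + 0 = 0.

Hence the Betti numbers are b_0 = 1, b_1 = 1, b_2 = 0.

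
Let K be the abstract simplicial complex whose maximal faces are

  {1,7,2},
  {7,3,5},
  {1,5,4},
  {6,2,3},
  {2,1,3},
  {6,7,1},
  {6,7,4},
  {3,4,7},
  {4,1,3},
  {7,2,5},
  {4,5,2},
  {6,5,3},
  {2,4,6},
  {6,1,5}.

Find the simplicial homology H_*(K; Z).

H_0 ≅ Z,  H_1 ≅ Z^2,  H_2 ≅ Z.

Take the total order 1 < 2 < 3 < 4 < 5 < 6 < 7 on the vertex set. Then K (dimension 2) consists of the simplices:

  0-simplices (7): [1], [2], [3], [4], [5], [6], [7]
  1-simplices (21): [1,2], [1,3], [1,4], [1,5], [1,6], [1,7], [2,3], [2,4], [2,5], [2,6], [2,7], [3,4], [3,5], [3,6], [3,7], [4,5], [4,6], [4,7], [5,6], [5,7], [6,7]
  2-simplices (14): [1,2,3], [1,2,7], [1,3,4], [1,4,5], [1,5,6], [1,6,7], [2,3,6], [2,4,5], [2,4,6], [2,5,7], [3,4,7], [3,5,6], [3,5,7], [4,6,7]

Hence C_0 ≅ Z^7, C_1 ≅ Z^21, C_2 ≅ Z^14.

The boundary map ∂_1: C_1 → C_0 maps an edge to its endpoints' difference, ∂[p,q] = q − p.
This gives a 7×21 integer matrix of rank 6; reducing to Smith normal form yields diagonal entries (1,1,1,1,1,1).

The boundary map ∂_2: C_2 → C_1 acts by ∂[p,q,r] = [q,r] − [p,r] + [p,q]. For instance
  ∂[1,6,7] = [6,7] − [1,7] + [1,6],
  ∂[3,5,7] = [5,7] − [3,7] + [3,5].
The resulting 21×14 matrix has rank 13, and its Smith normal form has invariant factors (1,1,1,1,1,1,1,1,1,1,1,1,1).

Now H_k = ker ∂_k / im ∂_{k+1}, so:

  H_0: rank C_0 − rank ∂_1 = 7 − 6 = 1, and the invariant factors of ∂_1 are all 1, so H_0 ≅ Z.
  H_1: rank ker ∂_1 − rank ∂_2 = (21 − 6) − 13 = 2, and the invariant factors of ∂_2 are all 1, so H_1 ≅ Z^2.
  H_2: rank ker ∂_2 − rank ∂_3 = (14 − 13) − 0 = 1, and there is no ∂_3, so H_2 ≅ Z.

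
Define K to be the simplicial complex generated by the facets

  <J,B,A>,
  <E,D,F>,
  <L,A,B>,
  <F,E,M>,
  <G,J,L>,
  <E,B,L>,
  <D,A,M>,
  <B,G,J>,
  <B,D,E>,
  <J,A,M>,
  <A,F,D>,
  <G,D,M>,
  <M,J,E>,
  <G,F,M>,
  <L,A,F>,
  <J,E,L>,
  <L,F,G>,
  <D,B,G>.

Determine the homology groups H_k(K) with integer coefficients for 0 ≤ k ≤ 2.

K has 9 vertices, 27 edges, 18 triangles.
rank ∂_0 = 0, rank ∂_1 = 8 ⇒ b_0 = 9 − 0 − 8 = 1; all invariant factors of ∂_1 are 1 so no torsion. So H_0 ≅ Z.
rank ∂_1 = 8, rank ∂_2 = 18 ⇒ b_1 = 27 − 8 − 18 = 1; ∂_2 has invariant factor(s) [2] giving torsion. So H_1 ≅ Z ⊕ Z/2.
rank ∂_2 = 18, rank ∂_3 = 0 ⇒ b_2 = 18 − 18 − 0 = 0. So H_2 ≅ 0.

H_0 ≅ Z,  H_1 ≅ Z ⊕ Z/2,  H_2 = 0.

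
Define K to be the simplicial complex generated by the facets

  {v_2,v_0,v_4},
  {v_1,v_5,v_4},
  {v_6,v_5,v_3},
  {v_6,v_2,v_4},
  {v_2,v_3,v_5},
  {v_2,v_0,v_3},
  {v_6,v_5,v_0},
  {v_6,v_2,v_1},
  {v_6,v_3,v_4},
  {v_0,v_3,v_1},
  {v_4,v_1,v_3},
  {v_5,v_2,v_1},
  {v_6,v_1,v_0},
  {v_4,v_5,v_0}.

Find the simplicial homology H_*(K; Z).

H_0 = Z,  H_1 = Z^2,  H_2 = Z.

Take the total order v_0 < v_1 < v_2 < v_3 < v_4 < v_5 < v_6 on the vertex set. Then K (dimension 2) consists of the simplices:

  0-simplices (7): [v_0], [v_1], [v_2], [v_3], [v_4], [v_5], [v_6]
  1-simplices (21): (21 of them)
  2-simplices (14): (14 of them)

Hence C_0 ≅ Z^7, C_1 ≅ Z^21, C_2 ≅ Z^14.

The boundary map ∂_1: C_1 → C_0 sends each edge [p,q] (with p < q) to q − p.
The 7×21 boundary matrix has rank 6 and Smith normal form diag(1,1,1,1,1,1).

∂_2: C_2 → C_1 acts by ∂[p,q,r] = [q,r] − [p,r] + [p,q]. For instance
  ∂[v_1,v_4,v_5] = [v_4,v_5] − [v_1,v_5] + [v_1,v_4],
  ∂[v_1,v_2,v_5] = [v_2,v_5] − [v_1,v_5] + [v_1,v_2].
As a 21×14 matrix over Z this has rank 13, with invariant factors (1,1,1,1,1,1,1,1,1,1,1,1,1).

From H_k ≅ ker(∂_k) / im(∂_{k+1}) we obtain:

  H_0: rank C_0 − rank ∂_1 = 7 − 6 = 1, and the invariant factors of ∂_1 are all 1, so H_0 ≅ Z.
  H_1: rank ker ∂_1 − rank ∂_2 = (21 − 6) − 13 = 2, and the invariant factors of ∂_2 are all 1, so H_1 ≅ Z^2.
  H_2: rank ker ∂_2 − rank ∂_3 = (14 − 13) − 0 = 1, and there is no ∂_3, so H_2 ≅ Z.

As a check, the Euler characteristic is 7 − 21 + 14 = 0, which agrees with 1 − 2 + 1 = 0.
(K is a triangulation of the torus T^2.)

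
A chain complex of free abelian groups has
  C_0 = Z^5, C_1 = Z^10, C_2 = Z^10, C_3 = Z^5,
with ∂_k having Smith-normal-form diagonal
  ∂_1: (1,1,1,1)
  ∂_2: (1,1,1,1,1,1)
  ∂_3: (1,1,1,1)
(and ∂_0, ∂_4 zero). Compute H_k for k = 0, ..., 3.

H_0 = Z,  H_1 = 0,  H_2 = 0,  H_3 = Z.

H_0: b_0 = 5 − 0 − 4 = 1; torsion from ∂_1 factors > 1: none. So H_0 = Z.
H_1: b_1 = 10 − 4 − 6 = 0; torsion from ∂_2 factors > 1: none. So H_1 = 0.
H_2: b_2 = 10 − 6 − 4 = 0; torsion from ∂_3 factors > 1: none. So H_2 = 0.
H_3: b_3 = 5 − 4 − 0 = 1; torsion from ∂_4 factors > 1: none. So H_3 = Z.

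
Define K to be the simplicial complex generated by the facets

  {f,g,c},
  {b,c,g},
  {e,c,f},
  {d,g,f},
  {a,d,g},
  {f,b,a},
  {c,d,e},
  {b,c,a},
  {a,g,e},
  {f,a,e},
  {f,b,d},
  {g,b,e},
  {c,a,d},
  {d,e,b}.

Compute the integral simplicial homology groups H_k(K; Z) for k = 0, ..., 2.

We work with the vertex ordering a < b < c < d < e < f < g. The simplices of K, each written with vertices in increasing order, are:

  0-simplices (7): a, b, c, d, e, f, g
  1-simplices (21): ab, ac, ad, ae, af, ag, bc, bd, be, bf, bg, cd, ce, cf, cg, de, df, dg, ef, eg, fg
  2-simplices (14): abc, abf, acd, adg, aef, aeg, bcg, bde, bdf, beg, cde, cef, cfg, dfg

giving chain groups C_0 ≅ Z^7, C_1 ≅ Z^21, C_2 ≅ Z^14.

Boundary ∂_1: C_1 → C_0 sends each edge [p,q] (with p < q) to q − p.
As a 7×21 matrix over Z this has rank 6, with invariant factors (1,1,1,1,1,1).

Boundary ∂_2: C_2 → C_1 maps a triangle to the signed sum of its edges. For instance
  ∂abc = bc − ac + ab,
  ∂abf = bf − af + ab.
As a 21×14 matrix over Z this has rank 13, with invariant factors (1,1,1,1,1,1,1,1,1,1,1,1,1).

Reading off H_k = ker ∂_k / im ∂_{k+1}:

  H_0: rank C_0 − rank ∂_1 = 7 − 6 = 1, and the invariant factors of ∂_1 are all 1, so H_0 ≅ Z.
  H_1: rank ker ∂_1 − rank ∂_2 = (21 − 6) − 13 = 2, and the invariant factors of ∂_2 are all 1, so H_1 ≅ Z^2.
  H_2: rank ker ∂_2 − rank ∂_3 = (14 − 13) − 0 = 1, and there is no ∂_3, so H_2 ≅ Z.

H_0 ≅ Z,  H_1 ≅ Z^2,  H_2 ≅ Z.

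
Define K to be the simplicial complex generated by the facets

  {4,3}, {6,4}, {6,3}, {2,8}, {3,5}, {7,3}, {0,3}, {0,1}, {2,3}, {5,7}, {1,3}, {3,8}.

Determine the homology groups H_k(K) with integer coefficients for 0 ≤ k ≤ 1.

H_0 = Z,  H_1 = Z^4.

Take the total order 0 < 1 < 2 < 3 < 4 < 5 < 6 < 7 < 8 on the vertex set. Then K (dimension 1) consists of the simplices:

  0-simplices (9): [0], [1], [2], [3], [4], [5], [6], [7], [8]
  1-simplices (12): [0,1], [0,3], [1,3], [2,3], [2,8], [3,4], [3,5], [3,6], [3,7], [3,8], [4,6], [5,7]

Hence C_0 ≅ Z^9, C_1 ≅ Z^12.

Boundary ∂_1: C_1 → C_0 is given by ∂[p,q] = [q] − [p]. For instance
  ∂[3,7] = [7] − [3].
The 9×12 boundary matrix has rank 8 and Smith normal form diag(1,1,1,1,1,1,1,1).

Reading off H_k = ker ∂_k / im ∂_{k+1}:

  H_0: rank C_0 − rank ∂_1 = 9 − 8 = 1, and the invariant factors of ∂_1 are all 1, so H_0 = Z.
  H_1: rank ker ∂_1 − rank ∂_2 = (12 − 8) − 0 = 4, and there is no ∂_2, so H_1 = Z^4.

As a check, the Euler characteristic is 9 − 12 = -3, which agrees with 1 − 4 = -3.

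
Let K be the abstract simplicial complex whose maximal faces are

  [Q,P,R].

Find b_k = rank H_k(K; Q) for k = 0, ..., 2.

b_0 = 1, b_1 = 0, b_2 = 0.

Fix the vertex order P < Q < R and write every simplex with vertices in increasing order. Then dim K = 2 and the simplices of K are:

  0-simplices (3): P, Q, R
  1-simplices (3): PQ, PR, QR
  2-simplices (1): PQR

giving chain groups C_0 ≅ Z^3, C_1 ≅ Z^3, C_2 ≅ Z^1.

The boundary map ∂_1: C_1 → C_0 is given by ∂[p,q] = [q] − [p]. For instance
  ∂PQ = Q − P.
The resulting 3×3 matrix has rank 2, and its Smith normal form has invariant factors (1,1).

The boundary map ∂_2: C_2 → C_1 maps a triangle to the signed sum of its edges. For instance
  ∂PQR = QR − PR + PQ.
This gives a 3×1 integer matrix of rank 1; reducing to Smith normal form yields diagonal entries (1).

Computing H_k = (kernel of ∂_k) / (image of ∂_{k+1}):

  H_0: rank C_0 − rank ∂_1 = 3 − 2 = 1, and the invariant factors of ∂_1 are all 1, so H_0 ≅ Z.
  H_1: rank ker ∂_1 − rank ∂_2 = (3 − 2) − 1 = 0, and the invariant factors of ∂_2 are all 1, so H_1 ≅ 0.
  H_2: rank ker ∂_2 − rank ∂_3 = (1 − 1) − 0 = 0, and there is no ∂_3, so H_2 ≅ 0.

Hence the Betti numbers are b_0 = 1, b_1 = 0, b_2 = 0.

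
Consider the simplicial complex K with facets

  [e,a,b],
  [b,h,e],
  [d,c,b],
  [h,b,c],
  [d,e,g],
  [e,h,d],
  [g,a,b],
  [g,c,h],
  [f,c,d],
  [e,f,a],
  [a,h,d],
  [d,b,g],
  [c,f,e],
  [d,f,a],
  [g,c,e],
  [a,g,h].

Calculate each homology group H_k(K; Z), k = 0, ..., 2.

H_0 = Z,  H_1 = Z^2,  H_2 = Z.

Fix the vertex order a < b < c < d < e < f < g < h and write every simplex with vertices in increasing order. Then dim K = 2 and the simplices of K are:

  0-simplices (8): a, b, c, d, e, f, g, h
  1-simplices (24): ab, ad, ae, af, ag, ah, bc, bd, be, bg, bh, cd, ce, cf, cg, ch, de, df, dg, dh, ef, eg, eh, gh
  2-simplices (16): abe, abg, adf, adh, aef, agh, bcd, bch, bdg, beh, cdf, cef, ceg, cgh, deg, deh

giving chain groups C_0 ≅ Z^8, C_1 ≅ Z^24, C_2 ≅ Z^16.

The boundary map ∂_1: C_1 → C_0 is given by ∂[p,q] = [q] − [p]. For instance
  ∂eg = g − e.
The 8×24 boundary matrix has rank 7 and Smith normal form diag(1,1,1,1,1,1,1).

Boundary ∂_2: C_2 → C_1 sends each 2-simplex [p,q,r] to [q,r] − [p,r] + [p,q]. For instance
  ∂aef = ef − af + ae,
  ∂cgh = gh − ch + cg.
The resulting 24×16 matrix has rank 15, and its Smith normal form has invariant factors (1,1,1,1,1,1,1,1,1,1,1,1,1,1,1).

Reading off H_k = ker ∂_k / im ∂_{k+1}:

  H_0: rank C_0 − rank ∂_1 = 8 − 7 = 1, and the invariant factors of ∂_1 are all 1, so H_0 ≅ Z.
  H_1: rank ker ∂_1 − rank ∂_2 = (24 − 7) − 15 = 2, and the invariant factors of ∂_2 are all 1, so H_1 ≅ Z^2.
  H_2: rank ker ∂_2 − rank ∂_3 = (16 − 15) − 0 = 1, and there is no ∂_3, so H_2 ≅ Z.

(K is a triangulation of the torus T^2.)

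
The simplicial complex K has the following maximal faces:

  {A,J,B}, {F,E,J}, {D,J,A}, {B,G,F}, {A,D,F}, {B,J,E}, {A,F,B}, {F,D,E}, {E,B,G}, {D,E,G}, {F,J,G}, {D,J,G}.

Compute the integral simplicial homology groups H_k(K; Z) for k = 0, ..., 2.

We work with the vertex ordering A < B < D < E < F < G < J. The simplices of K, each written with vertices in increasing order, are:

  0-simplices (7): A, B, D, E, F, G, J
  1-simplices (18): AB, AD, AF, AJ, BE, BF, BG, BJ, DE, DF, DG, DJ, EF, EG, EJ, FG, FJ, GJ
  2-simplices (12): ABF, ABJ, ADF, ADJ, BEG, BEJ, BFG, DEF, DEG, DGJ, EFJ, FGJ

giving chain groups C_0 ≅ Z^7, C_1 ≅ Z^18, C_2 ≅ Z^12.

∂_1: C_1 → C_0 maps an edge to its endpoints' difference, ∂[p,q] = q − p.
This gives a 7×18 integer matrix of rank 6; reducing to Smith normal form yields diagonal entries (1,1,1,1,1,1).

∂_2: C_2 → C_1 acts by ∂[p,q,r] = [q,r] − [p,r] + [p,q]. For instance
  ∂BFG = FG − BG + BF,
  ∂DEG = EG − DG + DE.
The resulting 18×12 matrix has rank 12, and its Smith normal form has invariant factors (1,1,1,1,1,1,1,1,1,1,1,2).

Reading off H_k = ker ∂_k / im ∂_{k+1}:

  H_0: rank C_0 − rank ∂_1 = 7 − 6 = 1, and the invariant factors of ∂_1 are all 1, so H_0 = Z.
  H_1: rank ker ∂_1 − rank ∂_2 = (18 − 6) − 12 = 0, and ∂_2 has invariant factor 2 > 1, so H_1 = Z/2Z.
  H_2: rank ker ∂_2 − rank ∂_3 = (12 − 12) − 0 = 0, and there is no ∂_3, so H_2 = 0.

(K is a triangulation of the real projective plane RP^2.)

H_0 ≅ Z,  H_1 ≅ Z/2Z,  H_2 = 0.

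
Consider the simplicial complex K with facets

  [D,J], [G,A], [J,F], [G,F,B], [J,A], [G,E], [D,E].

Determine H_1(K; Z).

We work with the vertex ordering A < B < D < E < F < G < J. The simplices of K, each written with vertices in increasing order, are:

  0-simplices (7): A, B, D, E, F, G, J
  1-simplices (9): AG, AJ, BF, BG, DE, DJ, EG, FG, FJ
  2-simplices (1): BFG

giving chain groups C_0 ≅ Z^7, C_1 ≅ Z^9, C_2 ≅ Z^1.

∂_1: C_1 → C_0 sends each edge [p,q] (with p < q) to q − p.
The resulting 7×9 matrix has rank 6, and its Smith normal form has invariant factors (1,1,1,1,1,1).

Boundary ∂_2: C_2 → C_1 acts by ∂[p,q,r] = [q,r] − [p,r] + [p,q]. For instance
  ∂BFG = FG − BG + BF.
As a 9×1 matrix over Z this has rank 1, with invariant factors (1).

Computing H_k = (kernel of ∂_k) / (image of ∂_{k+1}):

  H_1: rank ker ∂_1 − rank ∂_2 = (9 − 6) − 1 = 2, and the invariant factors of ∂_2 are all 1, so H_1 ≅ Z^2.

H_1 ≅ Z^2.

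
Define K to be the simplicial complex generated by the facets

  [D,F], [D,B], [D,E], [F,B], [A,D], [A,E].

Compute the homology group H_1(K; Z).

H_1 = Z^2.

Fix the vertex order A < B < D < E < F and write every simplex with vertices in increasing order. Then dim K = 1 and the simplices of K are:

  0-simplices (5): A, B, D, E, F
  1-simplices (6): AD, AE, BD, BF, DE, DF

so the chain groups are C_0 ≅ Z^5, C_1 ≅ Z^6.

Boundary ∂_1: C_1 → C_0 is given by ∂[p,q] = [q] − [p]. For instance
  ∂AD = D − A.
The 5×6 boundary matrix has rank 4 and Smith normal form diag(1,1,1,1).

From H_k ≅ ker(∂_k) / im(∂_{k+1}) we obtain:

  H_1: rank ker ∂_1 − rank ∂_2 = (6 − 4) − 0 = 2, and there is no ∂_2, so H_1 = Z^2.

(K is a triangulation of a wedge of 2 circles.)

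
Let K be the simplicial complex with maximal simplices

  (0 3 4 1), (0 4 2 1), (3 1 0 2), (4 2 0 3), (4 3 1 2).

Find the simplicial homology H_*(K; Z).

H_0 = Z,  H_1 = 0,  H_2 = 0,  H_3 = Z.

K has 5 vertices, 10 edges, 10 triangles, 5 3-simplices.
rank ∂_0 = 0, rank ∂_1 = 4 ⇒ b_0 = 5 − 0 − 4 = 1; all invariant factors of ∂_1 are 1 so no torsion. So H_0 ≅ Z.
rank ∂_1 = 4, rank ∂_2 = 6 ⇒ b_1 = 10 − 4 − 6 = 0; all invariant factors of ∂_2 are 1 so no torsion. So H_1 ≅ 0.
rank ∂_2 = 6, rank ∂_3 = 4 ⇒ b_2 = 10 − 6 − 4 = 0; all invariant factors of ∂_3 are 1 so no torsion. So H_2 ≅ 0.
rank ∂_3 = 4, rank ∂_4 = 0 ⇒ b_3 = 5 − 4 − 0 = 1. So H_3 ≅ Z.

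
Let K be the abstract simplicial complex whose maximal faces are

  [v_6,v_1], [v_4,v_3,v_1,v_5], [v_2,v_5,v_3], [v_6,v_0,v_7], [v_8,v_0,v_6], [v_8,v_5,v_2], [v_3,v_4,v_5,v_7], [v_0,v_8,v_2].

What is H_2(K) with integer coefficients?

H_2 = 0.

Fix the vertex order v_0 < v_1 < v_2 < v_3 < v_4 < v_5 < v_6 < v_7 < v_8 and write every simplex with vertices in increasing order. Then dim K = 3 and the simplices of K are:

  0-simplices (9): [v_0], [v_1], [v_2], [v_3], [v_4], [v_5], [v_6], [v_7], [v_8]
  1-simplices (20): (20 of them)
  2-simplices (12): (12 of them)
  3-simplices (2): [v_1,v_3,v_4,v_5], [v_3,v_4,v_5,v_7]

so the chain groups are C_0 ≅ Z^9, C_1 ≅ Z^20, C_2 ≅ Z^12, C_3 ≅ Z^2.

The boundary map ∂_1: C_1 → C_0 maps an edge to its endpoints' difference, ∂[p,q] = q − p.
As a 9×20 matrix over Z this has rank 8, with invariant factors (1,1,1,1,1,1,1,1).

∂_2: C_2 → C_1 acts by ∂[p,q,r] = [q,r] − [p,r] + [p,q]. For instance
  ∂[v_2,v_5,v_8] = [v_5,v_8] − [v_2,v_8] + [v_2,v_5],
  ∂[v_4,v_5,v_7] = [v_5,v_7] − [v_4,v_7] + [v_4,v_5].
The resulting 20×12 matrix has rank 10, and its Smith normal form has invariant factors (1,1,1,1,1,1,1,1,1,1).

∂_3: C_3 → C_2 sends each 3-simplex σ to the alternating sum Σ_i (−1)^i (σ with its i-th vertex removed). For instance
  ∂[v_3,v_4,v_5,v_7] = [v_4,v_5,v_7] − [v_3,v_5,v_7] + [v_3,v_4,v_7] − [v_3,v_4,v_5],
  ∂[v_1,v_3,v_4,v_5] = [v_3,v_4,v_5] − [v_1,v_4,v_5] + [v_1,v_3,v_5] − [v_1,v_3,v_4].
The 12×2 boundary matrix has rank 2 and Smith normal form diag(1,1).

Computing H_k = (kernel of ∂_k) / (image of ∂_{k+1}):

  H_2: rank ker ∂_2 − rank ∂_3 = (12 − 10) − 2 = 0, and the invariant factors of ∂_3 are all 1, so H_2 = 0.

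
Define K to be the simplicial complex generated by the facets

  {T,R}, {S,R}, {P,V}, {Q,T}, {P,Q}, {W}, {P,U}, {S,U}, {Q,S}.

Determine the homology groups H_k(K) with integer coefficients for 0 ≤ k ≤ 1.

H_0 = Z^2,  H_1 = Z^2.

Fix the vertex order P < Q < R < S < T < U < V < W and write every simplex with vertices in increasing order. Then dim K = 1 and the simplices of K are:

  0-simplices (8): P, Q, R, S, T, U, V, W
  1-simplices (8): PQ, PU, PV, QS, QT, RS, RT, SU

so the chain groups are C_0 ≅ Z^8, C_1 ≅ Z^8.

∂_1: C_1 → C_0 maps an edge to its endpoints' difference, ∂[p,q] = q − p. For instance
  ∂PQ = Q − P.
As a 8×8 matrix over Z this has rank 6, with invariant factors (1,1,1,1,1,1).

From H_k ≅ ker(∂_k) / im(∂_{k+1}) we obtain:

  H_0: rank C_0 − rank ∂_1 = 8 − 6 = 2, and the invariant factors of ∂_1 are all 1, so H_0 = Z^2.
  H_1: rank ker ∂_1 − rank ∂_2 = (8 − 6) − 0 = 2, and there is no ∂_2, so H_1 = Z^2.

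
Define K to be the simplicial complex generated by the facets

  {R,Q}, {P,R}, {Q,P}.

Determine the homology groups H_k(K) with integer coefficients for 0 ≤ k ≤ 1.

H_0 = Z,  H_1 = Z.

We work with the vertex ordering P < Q < R. The simplices of K, each written with vertices in increasing order, are:

  0-simplices (3): P, Q, R
  1-simplices (3): PQ, PR, QR

giving chain groups C_0 ≅ Z^3, C_1 ≅ Z^3.

Boundary ∂_1: C_1 → C_0 maps an edge to its endpoints' difference, ∂[p,q] = q − p.
This gives a 3×3 integer matrix of rank 2; reducing to Smith normal form yields diagonal entries (1,1).

Reading off H_k = ker ∂_k / im ∂_{k+1}:

  H_0: rank C_0 − rank ∂_1 = 3 − 2 = 1, and the invariant factors of ∂_1 are all 1, so H_0 = Z.
  H_1: rank ker ∂_1 − rank ∂_2 = (3 − 2) − 0 = 1, and there is no ∂_2, so H_1 = Z.

(K is a triangulation of the circle S^1.)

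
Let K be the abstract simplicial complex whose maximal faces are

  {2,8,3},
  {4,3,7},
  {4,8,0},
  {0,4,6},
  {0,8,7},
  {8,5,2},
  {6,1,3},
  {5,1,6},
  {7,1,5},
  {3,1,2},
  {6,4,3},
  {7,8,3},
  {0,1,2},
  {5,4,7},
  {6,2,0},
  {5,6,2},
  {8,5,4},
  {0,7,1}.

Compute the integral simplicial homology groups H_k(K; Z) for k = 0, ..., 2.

Take the total order 0 < 1 < 2 < 3 < 4 < 5 < 6 < 7 < 8 on the vertex set. Then K (dimension 2) consists of the simplices:

  0-simplices (9): [0], [1], [2], [3], [4], [5], [6], [7], [8]
  1-simplices (27): (27 of them)
  2-simplices (18): [0,1,2], [0,1,7], [0,2,6], [0,4,6], [0,4,8], [0,7,8], [1,2,3], [1,3,6], [1,5,6], [1,5,7], [2,3,8], [2,5,6], [2,5,8], [3,4,6], [3,4,7], [3,7,8], [4,5,7], [4,5,8]

Hence C_0 ≅ Z^9, C_1 ≅ Z^27, C_2 ≅ Z^18.

∂_1: C_1 → C_0 maps an edge to its endpoints' difference, ∂[p,q] = q − p. For instance
  ∂[0,8] = [8] − [0].
This gives a 9×27 integer matrix of rank 8; reducing to Smith normal form yields diagonal entries (1,1,1,1,1,1,1,1).

The boundary map ∂_2: C_2 → C_1 acts by ∂[p,q,r] = [q,r] − [p,r] + [p,q]. For instance
  ∂[3,4,7] = [4,7] − [3,7] + [3,4],
  ∂[1,2,3] = [2,3] − [1,3] + [1,2].
The resulting 27×18 matrix has rank 18, and its Smith normal form has invariant factors (1,1,1,1,1,1,1,1,1,1,1,1,1,1,1,1,1,2).

Now H_k = ker ∂_k / im ∂_{k+1}, so:

  H_0: rank C_0 − rank ∂_1 = 9 − 8 = 1, and the invariant factors of ∂_1 are all 1, so H_0 = Z.
  H_1: rank ker ∂_1 − rank ∂_2 = (27 − 8) − 18 = 1, and ∂_2 has invariant factor 2 > 1, so H_1 = Z ⊕ Z_2.
  H_2: rank ker ∂_2 − rank ∂_3 = (18 − 18) − 0 = 0, and there is no ∂_3, so H_2 = 0.

(K is a triangulation of the Klein bottle.)

H_0 = Z,  H_1 = Z ⊕ Z_2,  H_2 = 0.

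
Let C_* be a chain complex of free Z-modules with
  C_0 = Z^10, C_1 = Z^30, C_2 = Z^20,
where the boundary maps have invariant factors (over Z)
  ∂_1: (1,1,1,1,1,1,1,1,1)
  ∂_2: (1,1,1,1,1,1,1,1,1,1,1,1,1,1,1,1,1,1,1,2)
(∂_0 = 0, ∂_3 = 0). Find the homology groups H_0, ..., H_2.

H_0 = Z,  H_1 = Z ⊕ Z/2,  H_2 = 0.

H_0: b_0 = 10 − 0 − 9 = 1; torsion from ∂_1 factors > 1: none. So H_0 = Z.
H_1: b_1 = 30 − 9 − 20 = 1; torsion from ∂_2 factors > 1: [2]. So H_1 = Z ⊕ Z/2.
H_2: b_2 = 20 − 20 − 0 = 0; torsion from ∂_3 factors > 1: none. So H_2 = 0.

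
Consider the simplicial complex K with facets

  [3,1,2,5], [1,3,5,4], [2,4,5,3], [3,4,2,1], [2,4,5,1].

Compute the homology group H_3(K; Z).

H_3 = Z.

We work with the vertex ordering 1 < 2 < 3 < 4 < 5. The simplices of K, each written with vertices in increasing order, are:

  0-simplices (5): [1], [2], [3], [4], [5]
  1-simplices (10): [1,2], [1,3], [1,4], [1,5], [2,3], [2,4], [2,5], [3,4], [3,5], [4,5]
  2-simplices (10): [1,2,3], [1,2,4], [1,2,5], [1,3,4], [1,3,5], [1,4,5], [2,3,4], [2,3,5], [2,4,5], [3,4,5]
  3-simplices (5): [1,2,3,4], [1,2,3,5], [1,2,4,5], [1,3,4,5], [2,3,4,5]

Hence C_0 ≅ Z^5, C_1 ≅ Z^10, C_2 ≅ Z^10, C_3 ≅ Z^5.

The boundary map ∂_1: C_1 → C_0 is given by ∂[p,q] = [q] − [p].
As a 5×10 matrix over Z this has rank 4, with invariant factors (1,1,1,1).

Boundary ∂_2: C_2 → C_1 acts by ∂[p,q,r] = [q,r] − [p,r] + [p,q]. For instance
  ∂[3,4,5] = [4,5] − [3,5] + [3,4],
  ∂[1,3,4] = [3,4] − [1,4] + [1,3].
As a 10×10 matrix over Z this has rank 6, with invariant factors (1,1,1,1,1,1).

Boundary ∂_3: C_3 → C_2 sends each 3-simplex σ to the alternating sum Σ_i (−1)^i (σ with its i-th vertex removed). For instance
  ∂[2,3,4,5] = [3,4,5] − [2,4,5] + [2,3,5] − [2,3,4],
  ∂[1,2,3,5] = [2,3,5] − [1,3,5] + [1,2,5] − [1,2,3].
As a 10×5 matrix over Z this has rank 4, with invariant factors (1,1,1,1).

From H_k ≅ ker(∂_k) / im(∂_{k+1}) we obtain:

  H_3: rank ker ∂_3 − rank ∂_4 = (5 − 4) − 0 = 1, and there is no ∂_4, so H_3 = Z.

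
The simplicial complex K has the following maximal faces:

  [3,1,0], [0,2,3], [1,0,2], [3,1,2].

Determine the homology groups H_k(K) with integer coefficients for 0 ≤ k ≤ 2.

H_0 = Z,  H_1 = 0,  H_2 = Z.

Order the vertices as 0 < 1 < 2 < 3. Listing each simplex with vertices in this order, K has dimension 2 with simplices:

  0-simplices (4): [0], [1], [2], [3]
  1-simplices (6): [0,1], [0,2], [0,3], [1,2], [1,3], [2,3]
  2-simplices (4): [0,1,2], [0,1,3], [0,2,3], [1,2,3]

so the chain groups are C_0 ≅ Z^4, C_1 ≅ Z^6, C_2 ≅ Z^4.

The boundary map ∂_1: C_1 → C_0 sends each edge [p,q] (with p < q) to q − p. For instance
  ∂[0,2] = [2] − [0].
This gives a 4×6 integer matrix of rank 3; reducing to Smith normal form yields diagonal entries (1,1,1).

∂_2: C_2 → C_1 acts by ∂[p,q,r] = [q,r] − [p,r] + [p,q]. For instance
  ∂[0,1,2] = [1,2] − [0,2] + [0,1],
  ∂[0,2,3] = [2,3] − [0,3] + [0,2].
The resulting 6×4 matrix has rank 3, and its Smith normal form has invariant factors (1,1,1).

Now H_k = ker ∂_k / im ∂_{k+1}, so:

  H_0: rank C_0 − rank ∂_1 = 4 − 3 = 1, and the invariant factors of ∂_1 are all 1, so H_0 = Z.
  H_1: rank ker ∂_1 − rank ∂_2 = (6 − 3) − 3 = 0, and the invariant factors of ∂_2 are all 1, so H_1 = 0.
  H_2: rank ker ∂_2 − rank ∂_3 = (4 − 3) − 0 = 1, and there is no ∂_3, so H_2 = Z.

As a check, the Euler characteristic is 4 − 6 + 4 = 2, which agrees with 1 − 0 + 1 = 2.
(K is a triangulation of the 2-sphere S^2.)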